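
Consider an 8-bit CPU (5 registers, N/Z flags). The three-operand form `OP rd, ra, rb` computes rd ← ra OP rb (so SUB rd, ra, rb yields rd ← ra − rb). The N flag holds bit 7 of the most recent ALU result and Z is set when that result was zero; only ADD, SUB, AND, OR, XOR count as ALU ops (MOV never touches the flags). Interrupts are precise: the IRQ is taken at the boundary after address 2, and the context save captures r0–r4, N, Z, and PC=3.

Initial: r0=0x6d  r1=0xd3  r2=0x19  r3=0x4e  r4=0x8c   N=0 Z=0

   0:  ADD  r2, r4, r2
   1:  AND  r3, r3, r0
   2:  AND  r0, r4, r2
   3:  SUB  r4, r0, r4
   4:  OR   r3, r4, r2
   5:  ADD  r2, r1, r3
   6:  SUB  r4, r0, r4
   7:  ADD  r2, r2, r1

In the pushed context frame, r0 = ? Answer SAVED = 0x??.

SAVED = 0x84

after  0: r0=0x6d r1=0xd3 r2=0xa5 r3=0x4e r4=0x8c  N=1 Z=0
after  1: r0=0x6d r1=0xd3 r2=0xa5 r3=0x4c r4=0x8c  N=0 Z=0
after  2: r0=0x84 r1=0xd3 r2=0xa5 r3=0x4c r4=0x8c  N=1 Z=0
-- IRQ taken; context saved, return-PC = 3 --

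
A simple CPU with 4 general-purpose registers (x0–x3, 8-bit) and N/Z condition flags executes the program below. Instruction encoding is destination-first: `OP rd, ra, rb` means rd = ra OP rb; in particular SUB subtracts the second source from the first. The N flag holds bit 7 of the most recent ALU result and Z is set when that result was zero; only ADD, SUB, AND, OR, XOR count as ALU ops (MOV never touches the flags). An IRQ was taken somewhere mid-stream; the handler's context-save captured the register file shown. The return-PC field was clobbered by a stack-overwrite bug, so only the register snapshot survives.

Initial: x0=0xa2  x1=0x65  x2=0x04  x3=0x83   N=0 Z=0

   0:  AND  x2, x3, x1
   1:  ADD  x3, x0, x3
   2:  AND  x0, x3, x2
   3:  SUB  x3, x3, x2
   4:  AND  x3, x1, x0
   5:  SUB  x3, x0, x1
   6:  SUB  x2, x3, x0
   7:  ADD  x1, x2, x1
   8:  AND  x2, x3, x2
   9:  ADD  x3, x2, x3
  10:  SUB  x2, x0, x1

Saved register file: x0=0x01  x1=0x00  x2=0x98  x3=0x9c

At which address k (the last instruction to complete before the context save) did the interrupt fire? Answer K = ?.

after  0: x0=0xa2 x1=0x65 x2=0x01 x3=0x83  N=0 Z=0
after  1: x0=0xa2 x1=0x65 x2=0x01 x3=0x25  N=0 Z=0
after  2: x0=0x01 x1=0x65 x2=0x01 x3=0x25  N=0 Z=0
after  3: x0=0x01 x1=0x65 x2=0x01 x3=0x24  N=0 Z=0
after  4: x0=0x01 x1=0x65 x2=0x01 x3=0x01  N=0 Z=0
after  5: x0=0x01 x1=0x65 x2=0x01 x3=0x9c  N=1 Z=0
after  6: x0=0x01 x1=0x65 x2=0x9b x3=0x9c  N=1 Z=0
after  7: x0=0x01 x1=0x00 x2=0x9b x3=0x9c  N=0 Z=1
after  8: x0=0x01 x1=0x00 x2=0x98 x3=0x9c  N=1 Z=0
-- IRQ taken; context saved, return-PC = 9 --

K = 8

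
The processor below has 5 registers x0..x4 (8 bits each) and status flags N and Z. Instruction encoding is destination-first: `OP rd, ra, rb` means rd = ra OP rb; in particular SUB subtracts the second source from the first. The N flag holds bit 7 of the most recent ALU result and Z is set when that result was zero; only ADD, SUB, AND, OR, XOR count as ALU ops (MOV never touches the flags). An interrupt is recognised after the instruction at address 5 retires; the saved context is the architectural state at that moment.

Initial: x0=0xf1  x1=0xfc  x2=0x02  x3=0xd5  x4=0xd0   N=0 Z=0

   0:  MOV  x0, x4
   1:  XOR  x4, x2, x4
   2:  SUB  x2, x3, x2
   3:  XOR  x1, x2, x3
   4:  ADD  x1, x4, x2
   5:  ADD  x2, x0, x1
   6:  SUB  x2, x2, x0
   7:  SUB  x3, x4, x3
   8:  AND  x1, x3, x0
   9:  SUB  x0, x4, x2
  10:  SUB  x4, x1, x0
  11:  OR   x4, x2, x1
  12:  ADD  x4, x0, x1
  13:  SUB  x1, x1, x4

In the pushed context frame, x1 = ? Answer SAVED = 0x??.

SAVED = 0xa5

after  0: x0=0xd0 x1=0xfc x2=0x02 x3=0xd5 x4=0xd0  N=0 Z=0
after  1: x0=0xd0 x1=0xfc x2=0x02 x3=0xd5 x4=0xd2  N=1 Z=0
after  2: x0=0xd0 x1=0xfc x2=0xd3 x3=0xd5 x4=0xd2  N=1 Z=0
after  3: x0=0xd0 x1=0x06 x2=0xd3 x3=0xd5 x4=0xd2  N=0 Z=0
after  4: x0=0xd0 x1=0xa5 x2=0xd3 x3=0xd5 x4=0xd2  N=1 Z=0
after  5: x0=0xd0 x1=0xa5 x2=0x75 x3=0xd5 x4=0xd2  N=0 Z=0
-- IRQ taken; context saved, return-PC = 6 --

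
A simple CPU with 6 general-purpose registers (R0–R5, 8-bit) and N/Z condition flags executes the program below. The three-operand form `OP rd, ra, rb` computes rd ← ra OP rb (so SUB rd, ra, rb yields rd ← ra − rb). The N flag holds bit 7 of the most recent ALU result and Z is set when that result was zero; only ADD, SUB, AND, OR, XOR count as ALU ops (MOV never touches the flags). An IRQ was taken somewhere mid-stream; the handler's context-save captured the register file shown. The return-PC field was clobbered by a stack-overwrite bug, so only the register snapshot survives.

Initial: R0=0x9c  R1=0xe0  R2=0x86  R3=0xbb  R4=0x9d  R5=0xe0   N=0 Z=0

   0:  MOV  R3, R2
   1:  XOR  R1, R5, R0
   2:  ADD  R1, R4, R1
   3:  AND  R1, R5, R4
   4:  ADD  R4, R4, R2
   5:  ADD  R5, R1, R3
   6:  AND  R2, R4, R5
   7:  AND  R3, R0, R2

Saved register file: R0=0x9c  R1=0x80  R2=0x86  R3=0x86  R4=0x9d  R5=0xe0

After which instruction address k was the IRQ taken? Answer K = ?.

K = 3

after  0: R0=0x9c R1=0xe0 R2=0x86 R3=0x86 R4=0x9d R5=0xe0  N=0 Z=0
after  1: R0=0x9c R1=0x7c R2=0x86 R3=0x86 R4=0x9d R5=0xe0  N=0 Z=0
after  2: R0=0x9c R1=0x19 R2=0x86 R3=0x86 R4=0x9d R5=0xe0  N=0 Z=0
after  3: R0=0x9c R1=0x80 R2=0x86 R3=0x86 R4=0x9d R5=0xe0  N=1 Z=0
-- IRQ taken; context saved, return-PC = 4 --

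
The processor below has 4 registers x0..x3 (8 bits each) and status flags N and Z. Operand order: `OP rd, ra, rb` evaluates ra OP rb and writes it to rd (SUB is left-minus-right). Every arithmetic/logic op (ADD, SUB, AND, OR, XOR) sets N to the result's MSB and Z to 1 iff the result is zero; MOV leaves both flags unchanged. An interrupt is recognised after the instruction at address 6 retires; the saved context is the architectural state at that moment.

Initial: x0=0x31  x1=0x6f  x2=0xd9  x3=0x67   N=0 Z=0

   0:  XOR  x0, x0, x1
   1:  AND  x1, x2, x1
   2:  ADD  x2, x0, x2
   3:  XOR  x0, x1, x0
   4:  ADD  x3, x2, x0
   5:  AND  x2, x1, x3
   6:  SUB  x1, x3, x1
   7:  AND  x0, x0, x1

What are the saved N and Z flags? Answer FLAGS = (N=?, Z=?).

after  0: x0=0x5e x1=0x6f x2=0xd9 x3=0x67  N=0 Z=0
after  1: x0=0x5e x1=0x49 x2=0xd9 x3=0x67  N=0 Z=0
after  2: x0=0x5e x1=0x49 x2=0x37 x3=0x67  N=0 Z=0
after  3: x0=0x17 x1=0x49 x2=0x37 x3=0x67  N=0 Z=0
after  4: x0=0x17 x1=0x49 x2=0x37 x3=0x4e  N=0 Z=0
after  5: x0=0x17 x1=0x49 x2=0x48 x3=0x4e  N=0 Z=0
after  6: x0=0x17 x1=0x05 x2=0x48 x3=0x4e  N=0 Z=0
-- IRQ taken; context saved, return-PC = 7 --

FLAGS = (N=0, Z=0)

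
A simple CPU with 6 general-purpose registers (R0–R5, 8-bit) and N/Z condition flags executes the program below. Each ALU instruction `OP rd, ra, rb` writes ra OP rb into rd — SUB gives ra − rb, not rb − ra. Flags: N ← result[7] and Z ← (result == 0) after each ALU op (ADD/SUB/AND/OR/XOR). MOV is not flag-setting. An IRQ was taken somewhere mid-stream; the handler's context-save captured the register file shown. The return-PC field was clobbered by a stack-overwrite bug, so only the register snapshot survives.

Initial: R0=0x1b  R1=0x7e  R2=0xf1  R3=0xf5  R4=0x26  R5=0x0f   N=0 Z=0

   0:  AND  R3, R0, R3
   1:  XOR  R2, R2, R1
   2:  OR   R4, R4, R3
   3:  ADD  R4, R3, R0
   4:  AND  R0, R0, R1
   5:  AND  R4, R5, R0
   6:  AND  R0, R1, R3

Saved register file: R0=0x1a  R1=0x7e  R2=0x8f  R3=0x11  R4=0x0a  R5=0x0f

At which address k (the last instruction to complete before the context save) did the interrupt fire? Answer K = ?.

after  0: R0=0x1b R1=0x7e R2=0xf1 R3=0x11 R4=0x26 R5=0x0f  N=0 Z=0
after  1: R0=0x1b R1=0x7e R2=0x8f R3=0x11 R4=0x26 R5=0x0f  N=1 Z=0
after  2: R0=0x1b R1=0x7e R2=0x8f R3=0x11 R4=0x37 R5=0x0f  N=0 Z=0
after  3: R0=0x1b R1=0x7e R2=0x8f R3=0x11 R4=0x2c R5=0x0f  N=0 Z=0
after  4: R0=0x1a R1=0x7e R2=0x8f R3=0x11 R4=0x2c R5=0x0f  N=0 Z=0
after  5: R0=0x1a R1=0x7e R2=0x8f R3=0x11 R4=0x0a R5=0x0f  N=0 Z=0
-- IRQ taken; context saved, return-PC = 6 --

K = 5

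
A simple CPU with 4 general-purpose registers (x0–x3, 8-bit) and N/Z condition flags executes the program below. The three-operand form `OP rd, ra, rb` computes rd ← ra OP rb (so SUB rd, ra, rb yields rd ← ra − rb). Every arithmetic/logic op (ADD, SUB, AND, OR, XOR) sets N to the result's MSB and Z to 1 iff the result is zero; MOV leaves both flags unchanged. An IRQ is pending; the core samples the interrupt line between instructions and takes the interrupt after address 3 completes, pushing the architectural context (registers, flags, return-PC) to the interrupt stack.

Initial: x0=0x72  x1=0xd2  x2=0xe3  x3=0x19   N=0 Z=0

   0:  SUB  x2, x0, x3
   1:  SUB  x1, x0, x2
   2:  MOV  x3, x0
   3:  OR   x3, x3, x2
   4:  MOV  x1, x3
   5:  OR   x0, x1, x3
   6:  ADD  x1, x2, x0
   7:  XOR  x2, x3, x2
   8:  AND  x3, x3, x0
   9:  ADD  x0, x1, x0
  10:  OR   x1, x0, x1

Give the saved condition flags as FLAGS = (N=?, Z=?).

after  0: x0=0x72 x1=0xd2 x2=0x59 x3=0x19  N=0 Z=0
after  1: x0=0x72 x1=0x19 x2=0x59 x3=0x19  N=0 Z=0
after  2: x0=0x72 x1=0x19 x2=0x59 x3=0x72  N=0 Z=0
after  3: x0=0x72 x1=0x19 x2=0x59 x3=0x7b  N=0 Z=0
-- IRQ taken; context saved, return-PC = 4 --

FLAGS = (N=0, Z=0)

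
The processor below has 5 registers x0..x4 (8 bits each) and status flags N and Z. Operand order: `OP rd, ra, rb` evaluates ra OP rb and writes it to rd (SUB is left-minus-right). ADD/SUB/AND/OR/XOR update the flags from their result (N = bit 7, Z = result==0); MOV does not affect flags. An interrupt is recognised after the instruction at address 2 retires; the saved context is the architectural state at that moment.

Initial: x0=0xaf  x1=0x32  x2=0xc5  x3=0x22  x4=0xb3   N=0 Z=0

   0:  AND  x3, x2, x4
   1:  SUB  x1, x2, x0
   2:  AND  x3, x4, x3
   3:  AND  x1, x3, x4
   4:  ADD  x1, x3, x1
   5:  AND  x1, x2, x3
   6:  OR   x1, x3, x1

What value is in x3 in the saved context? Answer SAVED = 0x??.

after  0: x0=0xaf x1=0x32 x2=0xc5 x3=0x81 x4=0xb3  N=1 Z=0
after  1: x0=0xaf x1=0x16 x2=0xc5 x3=0x81 x4=0xb3  N=0 Z=0
after  2: x0=0xaf x1=0x16 x2=0xc5 x3=0x81 x4=0xb3  N=1 Z=0
-- IRQ taken; context saved, return-PC = 3 --

SAVED = 0x81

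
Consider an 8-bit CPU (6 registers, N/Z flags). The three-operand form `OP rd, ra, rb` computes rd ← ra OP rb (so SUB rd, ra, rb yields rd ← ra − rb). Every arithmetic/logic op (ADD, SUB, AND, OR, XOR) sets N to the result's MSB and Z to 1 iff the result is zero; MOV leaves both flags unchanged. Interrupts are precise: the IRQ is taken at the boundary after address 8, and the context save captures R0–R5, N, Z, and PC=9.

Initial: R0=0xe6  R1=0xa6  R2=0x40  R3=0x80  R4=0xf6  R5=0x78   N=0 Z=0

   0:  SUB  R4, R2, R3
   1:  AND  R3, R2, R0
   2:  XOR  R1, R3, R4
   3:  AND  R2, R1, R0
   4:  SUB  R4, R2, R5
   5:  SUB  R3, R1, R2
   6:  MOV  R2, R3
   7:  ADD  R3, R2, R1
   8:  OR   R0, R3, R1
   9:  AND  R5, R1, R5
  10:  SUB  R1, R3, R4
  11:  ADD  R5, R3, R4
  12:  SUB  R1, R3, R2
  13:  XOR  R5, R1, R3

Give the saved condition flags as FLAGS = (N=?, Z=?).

FLAGS = (N=1, Z=0)

after  0: R0=0xe6 R1=0xa6 R2=0x40 R3=0x80 R4=0xc0 R5=0x78  N=1 Z=0
after  1: R0=0xe6 R1=0xa6 R2=0x40 R3=0x40 R4=0xc0 R5=0x78  N=0 Z=0
after  2: R0=0xe6 R1=0x80 R2=0x40 R3=0x40 R4=0xc0 R5=0x78  N=1 Z=0
after  3: R0=0xe6 R1=0x80 R2=0x80 R3=0x40 R4=0xc0 R5=0x78  N=1 Z=0
after  4: R0=0xe6 R1=0x80 R2=0x80 R3=0x40 R4=0x08 R5=0x78  N=0 Z=0
after  5: R0=0xe6 R1=0x80 R2=0x80 R3=0x00 R4=0x08 R5=0x78  N=0 Z=1
after  6: R0=0xe6 R1=0x80 R2=0x00 R3=0x00 R4=0x08 R5=0x78  N=0 Z=1
after  7: R0=0xe6 R1=0x80 R2=0x00 R3=0x80 R4=0x08 R5=0x78  N=1 Z=0
after  8: R0=0x80 R1=0x80 R2=0x00 R3=0x80 R4=0x08 R5=0x78  N=1 Z=0
-- IRQ taken; context saved, return-PC = 9 --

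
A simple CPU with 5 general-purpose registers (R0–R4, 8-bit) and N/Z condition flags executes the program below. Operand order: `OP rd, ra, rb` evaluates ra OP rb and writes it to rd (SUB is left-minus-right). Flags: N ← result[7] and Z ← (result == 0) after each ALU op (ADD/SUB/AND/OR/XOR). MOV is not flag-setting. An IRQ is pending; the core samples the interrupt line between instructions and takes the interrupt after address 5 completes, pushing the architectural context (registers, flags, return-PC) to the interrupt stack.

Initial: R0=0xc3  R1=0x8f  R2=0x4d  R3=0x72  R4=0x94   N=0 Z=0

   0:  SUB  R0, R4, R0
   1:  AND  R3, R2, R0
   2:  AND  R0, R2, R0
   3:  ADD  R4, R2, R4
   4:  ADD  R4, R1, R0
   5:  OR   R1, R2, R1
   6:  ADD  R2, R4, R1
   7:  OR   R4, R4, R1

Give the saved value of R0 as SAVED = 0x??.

after  0: R0=0xd1 R1=0x8f R2=0x4d R3=0x72 R4=0x94  N=1 Z=0
after  1: R0=0xd1 R1=0x8f R2=0x4d R3=0x41 R4=0x94  N=0 Z=0
after  2: R0=0x41 R1=0x8f R2=0x4d R3=0x41 R4=0x94  N=0 Z=0
after  3: R0=0x41 R1=0x8f R2=0x4d R3=0x41 R4=0xe1  N=1 Z=0
after  4: R0=0x41 R1=0x8f R2=0x4d R3=0x41 R4=0xd0  N=1 Z=0
after  5: R0=0x41 R1=0xcf R2=0x4d R3=0x41 R4=0xd0  N=1 Z=0
-- IRQ taken; context saved, return-PC = 6 --

SAVED = 0x41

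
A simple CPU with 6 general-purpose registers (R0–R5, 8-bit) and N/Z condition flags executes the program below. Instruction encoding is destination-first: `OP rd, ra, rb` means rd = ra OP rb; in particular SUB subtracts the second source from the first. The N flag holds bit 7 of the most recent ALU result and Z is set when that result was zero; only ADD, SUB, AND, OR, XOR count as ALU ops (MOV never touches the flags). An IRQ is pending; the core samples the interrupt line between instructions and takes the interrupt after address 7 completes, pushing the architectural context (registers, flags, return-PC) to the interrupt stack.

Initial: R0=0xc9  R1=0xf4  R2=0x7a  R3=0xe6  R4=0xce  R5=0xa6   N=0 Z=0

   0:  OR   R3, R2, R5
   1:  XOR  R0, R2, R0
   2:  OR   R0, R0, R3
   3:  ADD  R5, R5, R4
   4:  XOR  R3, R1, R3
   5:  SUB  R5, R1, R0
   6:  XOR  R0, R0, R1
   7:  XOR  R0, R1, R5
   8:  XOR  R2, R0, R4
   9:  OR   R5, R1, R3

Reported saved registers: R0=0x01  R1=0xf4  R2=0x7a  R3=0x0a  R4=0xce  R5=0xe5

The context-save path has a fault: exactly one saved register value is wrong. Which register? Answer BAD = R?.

BAD = R5

after  0: R0=0xc9 R1=0xf4 R2=0x7a R3=0xfe R4=0xce R5=0xa6  N=1 Z=0
after  1: R0=0xb3 R1=0xf4 R2=0x7a R3=0xfe R4=0xce R5=0xa6  N=1 Z=0
after  2: R0=0xff R1=0xf4 R2=0x7a R3=0xfe R4=0xce R5=0xa6  N=1 Z=0
after  3: R0=0xff R1=0xf4 R2=0x7a R3=0xfe R4=0xce R5=0x74  N=0 Z=0
after  4: R0=0xff R1=0xf4 R2=0x7a R3=0x0a R4=0xce R5=0x74  N=0 Z=0
after  5: R0=0xff R1=0xf4 R2=0x7a R3=0x0a R4=0xce R5=0xf5  N=1 Z=0
after  6: R0=0x0b R1=0xf4 R2=0x7a R3=0x0a R4=0xce R5=0xf5  N=0 Z=0
after  7: R0=0x01 R1=0xf4 R2=0x7a R3=0x0a R4=0xce R5=0xf5  N=0 Z=0
-- IRQ taken; context saved, return-PC = 8 --
mismatch: R5: reported 0xe5 vs actual 0xf5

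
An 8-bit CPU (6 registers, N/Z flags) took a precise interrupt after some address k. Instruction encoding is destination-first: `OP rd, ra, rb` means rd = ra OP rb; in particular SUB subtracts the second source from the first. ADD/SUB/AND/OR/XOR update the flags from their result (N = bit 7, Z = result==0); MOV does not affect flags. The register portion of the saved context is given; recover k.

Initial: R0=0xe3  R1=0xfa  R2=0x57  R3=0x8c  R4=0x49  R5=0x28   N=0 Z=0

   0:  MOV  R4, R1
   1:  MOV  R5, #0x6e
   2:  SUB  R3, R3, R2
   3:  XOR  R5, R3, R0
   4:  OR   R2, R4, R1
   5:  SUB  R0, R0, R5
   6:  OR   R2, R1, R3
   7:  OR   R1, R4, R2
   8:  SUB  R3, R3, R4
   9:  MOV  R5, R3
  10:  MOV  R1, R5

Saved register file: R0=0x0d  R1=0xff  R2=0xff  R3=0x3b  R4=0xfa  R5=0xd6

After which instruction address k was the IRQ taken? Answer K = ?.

K = 8

after  0: R0=0xe3 R1=0xfa R2=0x57 R3=0x8c R4=0xfa R5=0x28  N=0 Z=0
after  1: R0=0xe3 R1=0xfa R2=0x57 R3=0x8c R4=0xfa R5=0x6e  N=0 Z=0
after  2: R0=0xe3 R1=0xfa R2=0x57 R3=0x35 R4=0xfa R5=0x6e  N=0 Z=0
after  3: R0=0xe3 R1=0xfa R2=0x57 R3=0x35 R4=0xfa R5=0xd6  N=1 Z=0
after  4: R0=0xe3 R1=0xfa R2=0xfa R3=0x35 R4=0xfa R5=0xd6  N=1 Z=0
after  5: R0=0x0d R1=0xfa R2=0xfa R3=0x35 R4=0xfa R5=0xd6  N=0 Z=0
after  6: R0=0x0d R1=0xfa R2=0xff R3=0x35 R4=0xfa R5=0xd6  N=1 Z=0
after  7: R0=0x0d R1=0xff R2=0xff R3=0x35 R4=0xfa R5=0xd6  N=1 Z=0
after  8: R0=0x0d R1=0xff R2=0xff R3=0x3b R4=0xfa R5=0xd6  N=0 Z=0
-- IRQ taken; context saved, return-PC = 9 --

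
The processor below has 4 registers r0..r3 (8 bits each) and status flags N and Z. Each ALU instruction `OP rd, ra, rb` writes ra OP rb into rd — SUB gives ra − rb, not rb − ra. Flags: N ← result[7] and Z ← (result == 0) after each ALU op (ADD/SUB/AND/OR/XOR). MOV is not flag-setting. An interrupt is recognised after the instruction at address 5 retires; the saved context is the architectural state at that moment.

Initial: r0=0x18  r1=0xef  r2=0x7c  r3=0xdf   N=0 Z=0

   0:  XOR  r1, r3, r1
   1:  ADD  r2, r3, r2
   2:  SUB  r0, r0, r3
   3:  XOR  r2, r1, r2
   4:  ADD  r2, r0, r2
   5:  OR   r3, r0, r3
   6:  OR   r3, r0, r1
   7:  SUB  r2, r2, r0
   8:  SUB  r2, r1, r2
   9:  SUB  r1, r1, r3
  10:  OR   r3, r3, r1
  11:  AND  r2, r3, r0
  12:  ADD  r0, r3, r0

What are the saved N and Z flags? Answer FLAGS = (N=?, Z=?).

after  0: r0=0x18 r1=0x30 r2=0x7c r3=0xdf  N=0 Z=0
after  1: r0=0x18 r1=0x30 r2=0x5b r3=0xdf  N=0 Z=0
after  2: r0=0x39 r1=0x30 r2=0x5b r3=0xdf  N=0 Z=0
after  3: r0=0x39 r1=0x30 r2=0x6b r3=0xdf  N=0 Z=0
after  4: r0=0x39 r1=0x30 r2=0xa4 r3=0xdf  N=1 Z=0
after  5: r0=0x39 r1=0x30 r2=0xa4 r3=0xff  N=1 Z=0
-- IRQ taken; context saved, return-PC = 6 --

FLAGS = (N=1, Z=0)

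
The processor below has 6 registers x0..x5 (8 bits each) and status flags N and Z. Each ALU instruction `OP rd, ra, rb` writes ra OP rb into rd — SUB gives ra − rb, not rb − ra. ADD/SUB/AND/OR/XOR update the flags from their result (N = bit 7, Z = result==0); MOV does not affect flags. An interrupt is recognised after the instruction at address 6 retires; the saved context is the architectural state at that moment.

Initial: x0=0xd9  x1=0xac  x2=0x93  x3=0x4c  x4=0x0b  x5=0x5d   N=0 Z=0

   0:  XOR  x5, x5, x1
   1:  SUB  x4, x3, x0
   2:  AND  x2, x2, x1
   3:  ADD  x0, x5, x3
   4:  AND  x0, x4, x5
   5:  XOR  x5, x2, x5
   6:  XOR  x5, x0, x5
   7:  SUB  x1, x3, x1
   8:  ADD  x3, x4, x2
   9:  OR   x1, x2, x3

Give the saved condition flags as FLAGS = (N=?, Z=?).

FLAGS = (N=0, Z=1)

after  0: x0=0xd9 x1=0xac x2=0x93 x3=0x4c x4=0x0b x5=0xf1  N=1 Z=0
after  1: x0=0xd9 x1=0xac x2=0x93 x3=0x4c x4=0x73 x5=0xf1  N=0 Z=0
after  2: x0=0xd9 x1=0xac x2=0x80 x3=0x4c x4=0x73 x5=0xf1  N=1 Z=0
after  3: x0=0x3d x1=0xac x2=0x80 x3=0x4c x4=0x73 x5=0xf1  N=0 Z=0
after  4: x0=0x71 x1=0xac x2=0x80 x3=0x4c x4=0x73 x5=0xf1  N=0 Z=0
after  5: x0=0x71 x1=0xac x2=0x80 x3=0x4c x4=0x73 x5=0x71  N=0 Z=0
after  6: x0=0x71 x1=0xac x2=0x80 x3=0x4c x4=0x73 x5=0x00  N=0 Z=1
-- IRQ taken; context saved, return-PC = 7 --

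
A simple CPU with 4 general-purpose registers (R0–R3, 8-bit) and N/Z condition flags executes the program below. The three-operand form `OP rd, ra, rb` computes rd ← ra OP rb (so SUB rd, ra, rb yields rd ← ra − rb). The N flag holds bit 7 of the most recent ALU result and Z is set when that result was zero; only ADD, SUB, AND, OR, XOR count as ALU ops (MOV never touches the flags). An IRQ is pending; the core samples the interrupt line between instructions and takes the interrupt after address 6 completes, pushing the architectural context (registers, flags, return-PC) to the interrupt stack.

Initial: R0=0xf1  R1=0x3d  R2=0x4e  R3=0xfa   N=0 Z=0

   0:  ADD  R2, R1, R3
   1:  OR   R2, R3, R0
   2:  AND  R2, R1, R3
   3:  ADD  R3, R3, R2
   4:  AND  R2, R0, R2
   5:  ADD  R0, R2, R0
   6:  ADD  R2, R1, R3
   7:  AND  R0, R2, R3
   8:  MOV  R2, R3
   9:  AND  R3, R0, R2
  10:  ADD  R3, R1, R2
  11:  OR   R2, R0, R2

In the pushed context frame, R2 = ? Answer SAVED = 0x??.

SAVED = 0x6f

after  0: R0=0xf1 R1=0x3d R2=0x37 R3=0xfa  N=0 Z=0
after  1: R0=0xf1 R1=0x3d R2=0xfb R3=0xfa  N=1 Z=0
after  2: R0=0xf1 R1=0x3d R2=0x38 R3=0xfa  N=0 Z=0
after  3: R0=0xf1 R1=0x3d R2=0x38 R3=0x32  N=0 Z=0
after  4: R0=0xf1 R1=0x3d R2=0x30 R3=0x32  N=0 Z=0
after  5: R0=0x21 R1=0x3d R2=0x30 R3=0x32  N=0 Z=0
after  6: R0=0x21 R1=0x3d R2=0x6f R3=0x32  N=0 Z=0
-- IRQ taken; context saved, return-PC = 7 --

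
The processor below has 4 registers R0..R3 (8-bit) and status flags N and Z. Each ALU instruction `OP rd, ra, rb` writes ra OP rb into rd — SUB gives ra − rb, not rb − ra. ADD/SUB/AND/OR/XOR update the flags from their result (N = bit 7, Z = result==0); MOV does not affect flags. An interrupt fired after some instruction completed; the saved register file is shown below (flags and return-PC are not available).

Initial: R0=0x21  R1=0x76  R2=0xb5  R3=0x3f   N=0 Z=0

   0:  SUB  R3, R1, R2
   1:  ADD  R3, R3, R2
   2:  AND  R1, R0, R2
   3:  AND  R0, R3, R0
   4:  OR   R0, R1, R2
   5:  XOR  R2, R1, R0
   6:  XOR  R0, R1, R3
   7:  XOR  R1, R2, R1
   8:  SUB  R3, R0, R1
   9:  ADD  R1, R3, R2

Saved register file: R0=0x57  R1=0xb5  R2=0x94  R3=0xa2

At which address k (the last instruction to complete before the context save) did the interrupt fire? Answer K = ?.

after  0: R0=0x21 R1=0x76 R2=0xb5 R3=0xc1  N=1 Z=0
after  1: R0=0x21 R1=0x76 R2=0xb5 R3=0x76  N=0 Z=0
after  2: R0=0x21 R1=0x21 R2=0xb5 R3=0x76  N=0 Z=0
after  3: R0=0x20 R1=0x21 R2=0xb5 R3=0x76  N=0 Z=0
after  4: R0=0xb5 R1=0x21 R2=0xb5 R3=0x76  N=1 Z=0
after  5: R0=0xb5 R1=0x21 R2=0x94 R3=0x76  N=1 Z=0
after  6: R0=0x57 R1=0x21 R2=0x94 R3=0x76  N=0 Z=0
after  7: R0=0x57 R1=0xb5 R2=0x94 R3=0x76  N=1 Z=0
after  8: R0=0x57 R1=0xb5 R2=0x94 R3=0xa2  N=1 Z=0
-- IRQ taken; context saved, return-PC = 9 --

K = 8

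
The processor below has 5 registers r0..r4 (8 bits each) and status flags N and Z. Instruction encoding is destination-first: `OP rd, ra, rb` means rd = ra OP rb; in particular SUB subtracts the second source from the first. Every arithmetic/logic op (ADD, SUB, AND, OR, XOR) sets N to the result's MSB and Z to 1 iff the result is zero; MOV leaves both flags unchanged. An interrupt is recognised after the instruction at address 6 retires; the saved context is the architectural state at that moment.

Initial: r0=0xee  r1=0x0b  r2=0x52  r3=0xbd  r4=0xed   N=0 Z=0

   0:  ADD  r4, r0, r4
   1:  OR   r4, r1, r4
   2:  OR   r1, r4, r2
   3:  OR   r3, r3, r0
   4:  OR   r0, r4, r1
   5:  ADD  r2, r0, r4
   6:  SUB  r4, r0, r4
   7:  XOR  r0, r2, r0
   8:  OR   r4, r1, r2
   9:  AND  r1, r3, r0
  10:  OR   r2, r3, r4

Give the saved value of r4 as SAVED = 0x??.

SAVED = 0x00

after  0: r0=0xee r1=0x0b r2=0x52 r3=0xbd r4=0xdb  N=1 Z=0
after  1: r0=0xee r1=0x0b r2=0x52 r3=0xbd r4=0xdb  N=1 Z=0
after  2: r0=0xee r1=0xdb r2=0x52 r3=0xbd r4=0xdb  N=1 Z=0
after  3: r0=0xee r1=0xdb r2=0x52 r3=0xff r4=0xdb  N=1 Z=0
after  4: r0=0xdb r1=0xdb r2=0x52 r3=0xff r4=0xdb  N=1 Z=0
after  5: r0=0xdb r1=0xdb r2=0xb6 r3=0xff r4=0xdb  N=1 Z=0
after  6: r0=0xdb r1=0xdb r2=0xb6 r3=0xff r4=0x00  N=0 Z=1
-- IRQ taken; context saved, return-PC = 7 --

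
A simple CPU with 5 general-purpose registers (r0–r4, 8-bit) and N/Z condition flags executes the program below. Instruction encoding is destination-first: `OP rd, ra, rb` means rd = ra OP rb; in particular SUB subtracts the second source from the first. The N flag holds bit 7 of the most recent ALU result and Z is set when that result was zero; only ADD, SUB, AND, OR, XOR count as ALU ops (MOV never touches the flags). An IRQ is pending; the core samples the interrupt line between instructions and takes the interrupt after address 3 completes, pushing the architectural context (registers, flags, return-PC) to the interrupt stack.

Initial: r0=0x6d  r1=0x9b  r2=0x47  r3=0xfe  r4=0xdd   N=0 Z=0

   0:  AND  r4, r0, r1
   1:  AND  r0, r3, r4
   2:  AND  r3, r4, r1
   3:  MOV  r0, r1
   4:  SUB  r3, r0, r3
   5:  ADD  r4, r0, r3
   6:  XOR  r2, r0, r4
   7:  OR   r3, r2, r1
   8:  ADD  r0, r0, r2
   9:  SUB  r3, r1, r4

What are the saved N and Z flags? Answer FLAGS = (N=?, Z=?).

FLAGS = (N=0, Z=0)

after  0: r0=0x6d r1=0x9b r2=0x47 r3=0xfe r4=0x09  N=0 Z=0
after  1: r0=0x08 r1=0x9b r2=0x47 r3=0xfe r4=0x09  N=0 Z=0
after  2: r0=0x08 r1=0x9b r2=0x47 r3=0x09 r4=0x09  N=0 Z=0
after  3: r0=0x9b r1=0x9b r2=0x47 r3=0x09 r4=0x09  N=0 Z=0
-- IRQ taken; context saved, return-PC = 4 --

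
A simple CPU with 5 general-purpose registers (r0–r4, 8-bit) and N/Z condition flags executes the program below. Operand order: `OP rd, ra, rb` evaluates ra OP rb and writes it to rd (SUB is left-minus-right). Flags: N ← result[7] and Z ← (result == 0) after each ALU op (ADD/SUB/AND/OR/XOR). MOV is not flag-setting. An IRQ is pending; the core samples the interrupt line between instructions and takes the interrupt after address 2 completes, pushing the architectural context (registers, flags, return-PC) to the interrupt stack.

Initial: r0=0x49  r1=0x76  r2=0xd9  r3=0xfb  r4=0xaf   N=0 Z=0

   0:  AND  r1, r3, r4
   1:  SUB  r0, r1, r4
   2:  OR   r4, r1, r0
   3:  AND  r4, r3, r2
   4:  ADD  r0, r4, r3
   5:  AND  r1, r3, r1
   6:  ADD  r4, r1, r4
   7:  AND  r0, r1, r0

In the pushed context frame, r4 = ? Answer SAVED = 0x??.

after  0: r0=0x49 r1=0xab r2=0xd9 r3=0xfb r4=0xaf  N=1 Z=0
after  1: r0=0xfc r1=0xab r2=0xd9 r3=0xfb r4=0xaf  N=1 Z=0
after  2: r0=0xfc r1=0xab r2=0xd9 r3=0xfb r4=0xff  N=1 Z=0
-- IRQ taken; context saved, return-PC = 3 --

SAVED = 0xff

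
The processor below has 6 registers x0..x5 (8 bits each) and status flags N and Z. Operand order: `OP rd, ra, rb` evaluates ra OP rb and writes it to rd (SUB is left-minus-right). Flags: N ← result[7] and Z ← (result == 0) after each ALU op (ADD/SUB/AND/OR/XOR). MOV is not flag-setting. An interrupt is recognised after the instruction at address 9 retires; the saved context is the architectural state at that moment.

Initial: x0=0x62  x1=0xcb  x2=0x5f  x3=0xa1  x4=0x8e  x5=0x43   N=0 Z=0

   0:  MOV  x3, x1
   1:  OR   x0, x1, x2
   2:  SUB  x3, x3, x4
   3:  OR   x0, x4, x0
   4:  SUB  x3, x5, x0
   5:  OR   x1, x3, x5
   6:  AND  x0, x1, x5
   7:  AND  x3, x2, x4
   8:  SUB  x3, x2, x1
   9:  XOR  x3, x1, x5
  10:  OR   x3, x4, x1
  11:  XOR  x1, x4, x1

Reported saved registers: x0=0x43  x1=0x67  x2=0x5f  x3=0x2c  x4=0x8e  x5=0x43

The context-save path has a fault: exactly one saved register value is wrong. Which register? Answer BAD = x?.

after  0: x0=0x62 x1=0xcb x2=0x5f x3=0xcb x4=0x8e x5=0x43  N=0 Z=0
after  1: x0=0xdf x1=0xcb x2=0x5f x3=0xcb x4=0x8e x5=0x43  N=1 Z=0
after  2: x0=0xdf x1=0xcb x2=0x5f x3=0x3d x4=0x8e x5=0x43  N=0 Z=0
after  3: x0=0xdf x1=0xcb x2=0x5f x3=0x3d x4=0x8e x5=0x43  N=1 Z=0
after  4: x0=0xdf x1=0xcb x2=0x5f x3=0x64 x4=0x8e x5=0x43  N=0 Z=0
after  5: x0=0xdf x1=0x67 x2=0x5f x3=0x64 x4=0x8e x5=0x43  N=0 Z=0
after  6: x0=0x43 x1=0x67 x2=0x5f x3=0x64 x4=0x8e x5=0x43  N=0 Z=0
after  7: x0=0x43 x1=0x67 x2=0x5f x3=0x0e x4=0x8e x5=0x43  N=0 Z=0
after  8: x0=0x43 x1=0x67 x2=0x5f x3=0xf8 x4=0x8e x5=0x43  N=1 Z=0
after  9: x0=0x43 x1=0x67 x2=0x5f x3=0x24 x4=0x8e x5=0x43  N=0 Z=0
-- IRQ taken; context saved, return-PC = 10 --
mismatch: x3: reported 0x2c vs actual 0x24

BAD = x3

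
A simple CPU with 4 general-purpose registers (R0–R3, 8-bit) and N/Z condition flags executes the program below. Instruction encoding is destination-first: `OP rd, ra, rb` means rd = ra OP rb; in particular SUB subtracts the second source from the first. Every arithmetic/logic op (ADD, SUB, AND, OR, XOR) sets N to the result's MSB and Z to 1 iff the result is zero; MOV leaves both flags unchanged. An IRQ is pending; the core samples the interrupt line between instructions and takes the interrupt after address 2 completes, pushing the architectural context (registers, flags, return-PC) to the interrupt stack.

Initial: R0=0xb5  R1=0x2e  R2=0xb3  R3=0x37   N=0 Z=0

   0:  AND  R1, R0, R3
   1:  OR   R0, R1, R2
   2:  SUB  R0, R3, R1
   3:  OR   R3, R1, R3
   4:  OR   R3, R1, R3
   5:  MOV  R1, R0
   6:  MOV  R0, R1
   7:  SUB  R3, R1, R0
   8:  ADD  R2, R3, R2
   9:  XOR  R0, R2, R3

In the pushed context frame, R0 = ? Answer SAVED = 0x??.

SAVED = 0x02

after  0: R0=0xb5 R1=0x35 R2=0xb3 R3=0x37  N=0 Z=0
after  1: R0=0xb7 R1=0x35 R2=0xb3 R3=0x37  N=1 Z=0
after  2: R0=0x02 R1=0x35 R2=0xb3 R3=0x37  N=0 Z=0
-- IRQ taken; context saved, return-PC = 3 --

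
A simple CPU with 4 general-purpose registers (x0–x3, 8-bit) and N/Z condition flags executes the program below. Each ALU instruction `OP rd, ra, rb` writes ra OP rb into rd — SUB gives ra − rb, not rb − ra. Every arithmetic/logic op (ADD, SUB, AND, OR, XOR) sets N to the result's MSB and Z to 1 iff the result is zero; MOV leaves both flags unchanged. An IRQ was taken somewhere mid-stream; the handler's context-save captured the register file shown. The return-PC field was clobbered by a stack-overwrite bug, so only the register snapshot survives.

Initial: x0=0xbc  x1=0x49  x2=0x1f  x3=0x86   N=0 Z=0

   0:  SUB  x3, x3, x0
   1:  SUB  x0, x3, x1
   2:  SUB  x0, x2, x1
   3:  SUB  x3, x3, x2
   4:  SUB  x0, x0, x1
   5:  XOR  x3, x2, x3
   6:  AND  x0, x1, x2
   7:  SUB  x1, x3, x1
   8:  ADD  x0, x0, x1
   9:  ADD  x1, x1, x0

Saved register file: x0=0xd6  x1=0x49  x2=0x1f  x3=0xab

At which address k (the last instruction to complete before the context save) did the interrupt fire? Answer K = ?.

K = 3

after  0: x0=0xbc x1=0x49 x2=0x1f x3=0xca  N=1 Z=0
after  1: x0=0x81 x1=0x49 x2=0x1f x3=0xca  N=1 Z=0
after  2: x0=0xd6 x1=0x49 x2=0x1f x3=0xca  N=1 Z=0
after  3: x0=0xd6 x1=0x49 x2=0x1f x3=0xab  N=1 Z=0
-- IRQ taken; context saved, return-PC = 4 --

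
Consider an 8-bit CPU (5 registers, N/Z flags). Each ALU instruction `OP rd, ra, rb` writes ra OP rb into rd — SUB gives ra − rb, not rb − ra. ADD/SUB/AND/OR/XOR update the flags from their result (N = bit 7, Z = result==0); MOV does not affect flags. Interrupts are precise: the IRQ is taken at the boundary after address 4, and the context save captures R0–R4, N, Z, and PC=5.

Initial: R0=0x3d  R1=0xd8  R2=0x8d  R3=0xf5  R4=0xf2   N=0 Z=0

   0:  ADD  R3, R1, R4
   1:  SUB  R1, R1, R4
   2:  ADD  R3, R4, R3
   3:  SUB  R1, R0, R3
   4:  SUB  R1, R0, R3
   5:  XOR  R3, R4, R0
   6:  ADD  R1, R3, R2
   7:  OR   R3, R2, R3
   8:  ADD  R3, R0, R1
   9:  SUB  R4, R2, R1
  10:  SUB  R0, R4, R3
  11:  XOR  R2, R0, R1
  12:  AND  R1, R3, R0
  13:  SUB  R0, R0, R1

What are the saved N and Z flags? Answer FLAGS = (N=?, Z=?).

FLAGS = (N=1, Z=0)

after  0: R0=0x3d R1=0xd8 R2=0x8d R3=0xca R4=0xf2  N=1 Z=0
after  1: R0=0x3d R1=0xe6 R2=0x8d R3=0xca R4=0xf2  N=1 Z=0
after  2: R0=0x3d R1=0xe6 R2=0x8d R3=0xbc R4=0xf2  N=1 Z=0
after  3: R0=0x3d R1=0x81 R2=0x8d R3=0xbc R4=0xf2  N=1 Z=0
after  4: R0=0x3d R1=0x81 R2=0x8d R3=0xbc R4=0xf2  N=1 Z=0
-- IRQ taken; context saved, return-PC = 5 --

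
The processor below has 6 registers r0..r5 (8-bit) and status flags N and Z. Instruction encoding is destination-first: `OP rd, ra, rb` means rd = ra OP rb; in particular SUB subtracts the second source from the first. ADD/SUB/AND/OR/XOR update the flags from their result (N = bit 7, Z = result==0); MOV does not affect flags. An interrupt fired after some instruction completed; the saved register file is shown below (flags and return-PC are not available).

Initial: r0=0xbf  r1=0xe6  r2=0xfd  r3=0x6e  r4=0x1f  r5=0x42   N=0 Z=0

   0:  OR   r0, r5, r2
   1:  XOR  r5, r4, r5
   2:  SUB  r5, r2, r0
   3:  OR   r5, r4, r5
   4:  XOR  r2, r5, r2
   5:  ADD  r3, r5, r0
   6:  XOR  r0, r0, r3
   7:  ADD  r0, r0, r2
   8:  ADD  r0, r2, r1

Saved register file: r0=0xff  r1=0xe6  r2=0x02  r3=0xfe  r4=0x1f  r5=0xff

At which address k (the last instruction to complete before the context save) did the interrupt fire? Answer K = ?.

K = 5

after  0: r0=0xff r1=0xe6 r2=0xfd r3=0x6e r4=0x1f r5=0x42  N=1 Z=0
after  1: r0=0xff r1=0xe6 r2=0xfd r3=0x6e r4=0x1f r5=0x5d  N=0 Z=0
after  2: r0=0xff r1=0xe6 r2=0xfd r3=0x6e r4=0x1f r5=0xfe  N=1 Z=0
after  3: r0=0xff r1=0xe6 r2=0xfd r3=0x6e r4=0x1f r5=0xff  N=1 Z=0
after  4: r0=0xff r1=0xe6 r2=0x02 r3=0x6e r4=0x1f r5=0xff  N=0 Z=0
after  5: r0=0xff r1=0xe6 r2=0x02 r3=0xfe r4=0x1f r5=0xff  N=1 Z=0
-- IRQ taken; context saved, return-PC = 6 --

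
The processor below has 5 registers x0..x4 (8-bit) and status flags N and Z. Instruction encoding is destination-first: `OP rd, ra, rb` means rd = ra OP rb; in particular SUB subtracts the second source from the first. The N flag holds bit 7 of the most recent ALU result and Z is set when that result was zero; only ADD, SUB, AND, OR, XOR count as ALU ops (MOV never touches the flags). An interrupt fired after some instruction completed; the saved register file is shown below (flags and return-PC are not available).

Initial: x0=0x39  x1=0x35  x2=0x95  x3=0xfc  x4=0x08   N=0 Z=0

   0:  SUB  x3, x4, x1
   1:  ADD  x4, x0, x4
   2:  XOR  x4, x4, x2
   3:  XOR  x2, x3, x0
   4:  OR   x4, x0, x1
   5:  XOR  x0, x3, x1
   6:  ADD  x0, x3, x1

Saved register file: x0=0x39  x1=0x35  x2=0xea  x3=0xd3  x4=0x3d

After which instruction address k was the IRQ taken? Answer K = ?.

after  0: x0=0x39 x1=0x35 x2=0x95 x3=0xd3 x4=0x08  N=1 Z=0
after  1: x0=0x39 x1=0x35 x2=0x95 x3=0xd3 x4=0x41  N=0 Z=0
after  2: x0=0x39 x1=0x35 x2=0x95 x3=0xd3 x4=0xd4  N=1 Z=0
after  3: x0=0x39 x1=0x35 x2=0xea x3=0xd3 x4=0xd4  N=1 Z=0
after  4: x0=0x39 x1=0x35 x2=0xea x3=0xd3 x4=0x3d  N=0 Z=0
-- IRQ taken; context saved, return-PC = 5 --

K = 4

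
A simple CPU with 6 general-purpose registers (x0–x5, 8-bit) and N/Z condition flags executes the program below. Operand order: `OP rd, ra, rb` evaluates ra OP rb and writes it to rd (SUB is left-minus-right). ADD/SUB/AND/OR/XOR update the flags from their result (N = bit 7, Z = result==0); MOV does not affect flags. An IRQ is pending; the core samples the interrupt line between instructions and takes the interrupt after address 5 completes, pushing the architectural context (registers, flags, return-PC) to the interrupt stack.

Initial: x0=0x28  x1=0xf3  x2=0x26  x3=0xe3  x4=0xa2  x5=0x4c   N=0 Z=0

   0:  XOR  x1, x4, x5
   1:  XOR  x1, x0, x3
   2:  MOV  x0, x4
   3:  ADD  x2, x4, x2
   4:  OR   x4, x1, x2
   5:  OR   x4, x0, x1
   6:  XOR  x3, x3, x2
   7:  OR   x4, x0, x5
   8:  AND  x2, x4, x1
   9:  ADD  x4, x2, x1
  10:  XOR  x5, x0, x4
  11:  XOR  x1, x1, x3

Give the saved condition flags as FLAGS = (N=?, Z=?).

FLAGS = (N=1, Z=0)

after  0: x0=0x28 x1=0xee x2=0x26 x3=0xe3 x4=0xa2 x5=0x4c  N=1 Z=0
after  1: x0=0x28 x1=0xcb x2=0x26 x3=0xe3 x4=0xa2 x5=0x4c  N=1 Z=0
after  2: x0=0xa2 x1=0xcb x2=0x26 x3=0xe3 x4=0xa2 x5=0x4c  N=1 Z=0
after  3: x0=0xa2 x1=0xcb x2=0xc8 x3=0xe3 x4=0xa2 x5=0x4c  N=1 Z=0
after  4: x0=0xa2 x1=0xcb x2=0xc8 x3=0xe3 x4=0xcb x5=0x4c  N=1 Z=0
after  5: x0=0xa2 x1=0xcb x2=0xc8 x3=0xe3 x4=0xeb x5=0x4c  N=1 Z=0
-- IRQ taken; context saved, return-PC = 6 --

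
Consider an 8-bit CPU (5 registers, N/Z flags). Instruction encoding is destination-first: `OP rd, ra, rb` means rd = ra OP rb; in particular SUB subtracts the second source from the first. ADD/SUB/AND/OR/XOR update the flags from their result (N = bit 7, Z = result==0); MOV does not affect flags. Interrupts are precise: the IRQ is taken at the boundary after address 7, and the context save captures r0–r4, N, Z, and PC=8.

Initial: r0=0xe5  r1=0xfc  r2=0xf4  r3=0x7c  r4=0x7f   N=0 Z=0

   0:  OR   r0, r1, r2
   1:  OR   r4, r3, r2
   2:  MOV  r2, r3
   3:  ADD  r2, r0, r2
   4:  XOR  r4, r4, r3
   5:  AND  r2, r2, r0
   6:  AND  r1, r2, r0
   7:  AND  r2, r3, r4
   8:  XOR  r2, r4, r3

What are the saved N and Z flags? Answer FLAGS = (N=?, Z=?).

after  0: r0=0xfc r1=0xfc r2=0xf4 r3=0x7c r4=0x7f  N=1 Z=0
after  1: r0=0xfc r1=0xfc r2=0xf4 r3=0x7c r4=0xfc  N=1 Z=0
after  2: r0=0xfc r1=0xfc r2=0x7c r3=0x7c r4=0xfc  N=1 Z=0
after  3: r0=0xfc r1=0xfc r2=0x78 r3=0x7c r4=0xfc  N=0 Z=0
after  4: r0=0xfc r1=0xfc r2=0x78 r3=0x7c r4=0x80  N=1 Z=0
after  5: r0=0xfc r1=0xfc r2=0x78 r3=0x7c r4=0x80  N=0 Z=0
after  6: r0=0xfc r1=0x78 r2=0x78 r3=0x7c r4=0x80  N=0 Z=0
after  7: r0=0xfc r1=0x78 r2=0x00 r3=0x7c r4=0x80  N=0 Z=1
-- IRQ taken; context saved, return-PC = 8 --

FLAGS = (N=0, Z=1)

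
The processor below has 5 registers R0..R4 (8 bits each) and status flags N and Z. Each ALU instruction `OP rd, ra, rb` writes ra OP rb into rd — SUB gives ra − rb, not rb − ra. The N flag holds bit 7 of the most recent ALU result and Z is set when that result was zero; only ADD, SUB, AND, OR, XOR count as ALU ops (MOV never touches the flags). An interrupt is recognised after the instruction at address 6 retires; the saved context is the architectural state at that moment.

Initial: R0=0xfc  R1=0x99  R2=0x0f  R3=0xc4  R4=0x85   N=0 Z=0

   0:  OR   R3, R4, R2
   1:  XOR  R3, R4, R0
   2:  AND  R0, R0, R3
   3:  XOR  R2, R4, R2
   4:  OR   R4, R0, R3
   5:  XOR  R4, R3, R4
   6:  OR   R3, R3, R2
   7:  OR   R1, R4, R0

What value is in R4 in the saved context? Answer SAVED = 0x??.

SAVED = 0x00

after  0: R0=0xfc R1=0x99 R2=0x0f R3=0x8f R4=0x85  N=1 Z=0
after  1: R0=0xfc R1=0x99 R2=0x0f R3=0x79 R4=0x85  N=0 Z=0
after  2: R0=0x78 R1=0x99 R2=0x0f R3=0x79 R4=0x85  N=0 Z=0
after  3: R0=0x78 R1=0x99 R2=0x8a R3=0x79 R4=0x85  N=1 Z=0
after  4: R0=0x78 R1=0x99 R2=0x8a R3=0x79 R4=0x79  N=0 Z=0
after  5: R0=0x78 R1=0x99 R2=0x8a R3=0x79 R4=0x00  N=0 Z=1
after  6: R0=0x78 R1=0x99 R2=0x8a R3=0xfb R4=0x00  N=1 Z=0
-- IRQ taken; context saved, return-PC = 7 --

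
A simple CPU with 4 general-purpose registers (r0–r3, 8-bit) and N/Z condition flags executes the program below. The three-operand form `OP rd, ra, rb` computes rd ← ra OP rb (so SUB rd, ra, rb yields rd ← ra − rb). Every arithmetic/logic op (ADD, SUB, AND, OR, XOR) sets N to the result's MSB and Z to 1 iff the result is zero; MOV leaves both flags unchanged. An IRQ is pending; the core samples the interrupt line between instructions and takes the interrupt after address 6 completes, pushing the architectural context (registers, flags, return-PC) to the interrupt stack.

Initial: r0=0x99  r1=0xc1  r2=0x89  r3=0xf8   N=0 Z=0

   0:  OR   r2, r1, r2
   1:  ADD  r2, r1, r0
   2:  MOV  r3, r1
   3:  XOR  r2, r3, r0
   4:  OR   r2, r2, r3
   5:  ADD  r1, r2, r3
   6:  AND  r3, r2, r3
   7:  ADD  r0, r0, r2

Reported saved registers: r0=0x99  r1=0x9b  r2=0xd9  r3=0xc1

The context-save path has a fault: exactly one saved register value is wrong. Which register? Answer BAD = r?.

after  0: r0=0x99 r1=0xc1 r2=0xc9 r3=0xf8  N=1 Z=0
after  1: r0=0x99 r1=0xc1 r2=0x5a r3=0xf8  N=0 Z=0
after  2: r0=0x99 r1=0xc1 r2=0x5a r3=0xc1  N=0 Z=0
after  3: r0=0x99 r1=0xc1 r2=0x58 r3=0xc1  N=0 Z=0
after  4: r0=0x99 r1=0xc1 r2=0xd9 r3=0xc1  N=1 Z=0
after  5: r0=0x99 r1=0x9a r2=0xd9 r3=0xc1  N=1 Z=0
after  6: r0=0x99 r1=0x9a r2=0xd9 r3=0xc1  N=1 Z=0
-- IRQ taken; context saved, return-PC = 7 --
mismatch: r1: reported 0x9b vs actual 0x9a

BAD = r1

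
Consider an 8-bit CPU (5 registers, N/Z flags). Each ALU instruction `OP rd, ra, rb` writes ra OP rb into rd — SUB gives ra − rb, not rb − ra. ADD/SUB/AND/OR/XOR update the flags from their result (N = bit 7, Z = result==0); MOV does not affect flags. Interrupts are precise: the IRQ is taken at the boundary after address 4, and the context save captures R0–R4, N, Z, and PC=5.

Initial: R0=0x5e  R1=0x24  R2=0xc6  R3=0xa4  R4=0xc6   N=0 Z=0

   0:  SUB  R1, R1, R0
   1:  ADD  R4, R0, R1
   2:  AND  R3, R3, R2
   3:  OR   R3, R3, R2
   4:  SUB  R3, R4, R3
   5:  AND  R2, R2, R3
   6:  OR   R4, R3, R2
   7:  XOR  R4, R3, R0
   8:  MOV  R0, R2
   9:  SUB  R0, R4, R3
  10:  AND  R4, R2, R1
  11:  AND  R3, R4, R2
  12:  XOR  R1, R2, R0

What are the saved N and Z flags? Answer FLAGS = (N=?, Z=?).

after  0: R0=0x5e R1=0xc6 R2=0xc6 R3=0xa4 R4=0xc6  N=1 Z=0
after  1: R0=0x5e R1=0xc6 R2=0xc6 R3=0xa4 R4=0x24  N=0 Z=0
after  2: R0=0x5e R1=0xc6 R2=0xc6 R3=0x84 R4=0x24  N=1 Z=0
after  3: R0=0x5e R1=0xc6 R2=0xc6 R3=0xc6 R4=0x24  N=1 Z=0
after  4: R0=0x5e R1=0xc6 R2=0xc6 R3=0x5e R4=0x24  N=0 Z=0
-- IRQ taken; context saved, return-PC = 5 --

FLAGS = (N=0, Z=0)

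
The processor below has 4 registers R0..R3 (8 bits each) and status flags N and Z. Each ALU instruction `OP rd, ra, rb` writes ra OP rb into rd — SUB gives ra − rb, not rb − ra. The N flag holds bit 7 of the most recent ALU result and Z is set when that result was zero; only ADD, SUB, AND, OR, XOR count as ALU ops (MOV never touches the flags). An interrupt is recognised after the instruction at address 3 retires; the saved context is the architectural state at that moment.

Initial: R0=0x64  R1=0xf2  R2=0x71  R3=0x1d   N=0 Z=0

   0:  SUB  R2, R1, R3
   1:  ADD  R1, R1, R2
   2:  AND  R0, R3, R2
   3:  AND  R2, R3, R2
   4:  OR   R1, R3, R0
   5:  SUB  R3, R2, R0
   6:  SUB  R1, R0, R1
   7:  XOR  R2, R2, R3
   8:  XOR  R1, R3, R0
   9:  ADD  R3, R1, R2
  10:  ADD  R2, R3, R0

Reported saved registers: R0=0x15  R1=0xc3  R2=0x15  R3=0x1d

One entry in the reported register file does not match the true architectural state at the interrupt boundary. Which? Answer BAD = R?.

BAD = R1

after  0: R0=0x64 R1=0xf2 R2=0xd5 R3=0x1d  N=1 Z=0
after  1: R0=0x64 R1=0xc7 R2=0xd5 R3=0x1d  N=1 Z=0
after  2: R0=0x15 R1=0xc7 R2=0xd5 R3=0x1d  N=0 Z=0
after  3: R0=0x15 R1=0xc7 R2=0x15 R3=0x1d  N=0 Z=0
-- IRQ taken; context saved, return-PC = 4 --
mismatch: R1: reported 0xc3 vs actual 0xc7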